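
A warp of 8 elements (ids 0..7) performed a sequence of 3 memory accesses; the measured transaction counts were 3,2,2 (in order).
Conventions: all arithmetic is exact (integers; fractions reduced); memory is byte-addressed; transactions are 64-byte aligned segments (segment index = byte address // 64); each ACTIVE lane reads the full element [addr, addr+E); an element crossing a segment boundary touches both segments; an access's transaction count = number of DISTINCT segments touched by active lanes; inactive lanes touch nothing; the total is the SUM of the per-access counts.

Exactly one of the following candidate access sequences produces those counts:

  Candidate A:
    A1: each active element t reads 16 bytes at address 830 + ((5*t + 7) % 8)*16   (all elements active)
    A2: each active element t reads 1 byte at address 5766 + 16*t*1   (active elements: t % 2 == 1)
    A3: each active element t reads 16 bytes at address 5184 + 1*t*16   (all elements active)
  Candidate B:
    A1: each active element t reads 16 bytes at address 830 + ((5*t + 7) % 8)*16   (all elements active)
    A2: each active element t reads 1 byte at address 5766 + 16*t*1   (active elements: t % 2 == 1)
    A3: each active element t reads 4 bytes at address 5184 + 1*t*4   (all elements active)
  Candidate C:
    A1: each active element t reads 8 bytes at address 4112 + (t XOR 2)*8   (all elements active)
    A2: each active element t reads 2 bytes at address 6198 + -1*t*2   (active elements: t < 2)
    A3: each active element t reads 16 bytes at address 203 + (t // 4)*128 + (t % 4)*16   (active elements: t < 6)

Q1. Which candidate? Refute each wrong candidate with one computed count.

B: A3 gives 1 transaction, not 2
C: A1 gives 2 transactions, not 3
A: all counts match (3,2,2)

Answer: A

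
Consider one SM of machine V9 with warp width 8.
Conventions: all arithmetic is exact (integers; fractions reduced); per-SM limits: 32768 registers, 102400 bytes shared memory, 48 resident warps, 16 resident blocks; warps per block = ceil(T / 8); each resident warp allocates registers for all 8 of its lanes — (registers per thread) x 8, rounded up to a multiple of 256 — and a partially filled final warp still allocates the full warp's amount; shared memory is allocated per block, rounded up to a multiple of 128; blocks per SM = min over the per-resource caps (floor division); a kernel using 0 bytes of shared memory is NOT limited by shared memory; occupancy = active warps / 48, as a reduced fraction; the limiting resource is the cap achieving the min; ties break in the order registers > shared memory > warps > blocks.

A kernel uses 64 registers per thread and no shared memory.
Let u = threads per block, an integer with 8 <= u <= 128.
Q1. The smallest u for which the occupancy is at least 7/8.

Answer: u = 17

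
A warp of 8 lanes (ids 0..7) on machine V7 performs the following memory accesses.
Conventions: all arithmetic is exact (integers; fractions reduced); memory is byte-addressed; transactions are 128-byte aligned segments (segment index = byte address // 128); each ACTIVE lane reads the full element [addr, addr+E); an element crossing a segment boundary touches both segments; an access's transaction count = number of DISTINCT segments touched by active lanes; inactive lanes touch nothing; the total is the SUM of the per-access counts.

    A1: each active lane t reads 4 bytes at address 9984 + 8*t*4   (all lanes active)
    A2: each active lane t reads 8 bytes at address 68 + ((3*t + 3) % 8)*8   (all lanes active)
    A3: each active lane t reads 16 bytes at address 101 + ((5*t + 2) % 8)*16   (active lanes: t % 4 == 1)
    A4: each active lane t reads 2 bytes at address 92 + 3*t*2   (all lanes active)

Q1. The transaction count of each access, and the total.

A1: 2 transactions
A2: 2 transactions
A3: 1 transaction
A4: 2 transactions

Answer: 2,2,1,2; total 7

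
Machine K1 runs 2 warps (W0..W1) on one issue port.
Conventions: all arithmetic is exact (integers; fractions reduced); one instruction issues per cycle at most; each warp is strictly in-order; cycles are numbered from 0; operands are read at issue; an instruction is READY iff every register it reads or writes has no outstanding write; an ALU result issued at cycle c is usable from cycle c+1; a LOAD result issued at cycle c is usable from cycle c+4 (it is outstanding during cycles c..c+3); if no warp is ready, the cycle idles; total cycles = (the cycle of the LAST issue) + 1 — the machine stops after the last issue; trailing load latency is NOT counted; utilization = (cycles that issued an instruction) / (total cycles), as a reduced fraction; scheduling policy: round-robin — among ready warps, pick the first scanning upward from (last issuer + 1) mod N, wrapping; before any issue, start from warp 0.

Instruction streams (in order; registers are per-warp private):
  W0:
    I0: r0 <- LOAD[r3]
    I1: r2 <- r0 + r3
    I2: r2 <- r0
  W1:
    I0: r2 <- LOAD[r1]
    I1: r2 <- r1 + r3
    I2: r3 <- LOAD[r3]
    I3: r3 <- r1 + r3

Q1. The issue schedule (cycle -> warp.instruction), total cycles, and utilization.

cycle 0: W0.I0
cycle 1: W1.I0
cycle 2: idle
cycle 3: idle
cycle 4: W0.I1
cycle 5: W1.I1
cycle 6: W0.I2
cycle 7: W1.I2
cycle 8: idle
cycle 9: idle
cycle 10: idle
cycle 11: W1.I3

Answer: 12 cycles, utilization 7/12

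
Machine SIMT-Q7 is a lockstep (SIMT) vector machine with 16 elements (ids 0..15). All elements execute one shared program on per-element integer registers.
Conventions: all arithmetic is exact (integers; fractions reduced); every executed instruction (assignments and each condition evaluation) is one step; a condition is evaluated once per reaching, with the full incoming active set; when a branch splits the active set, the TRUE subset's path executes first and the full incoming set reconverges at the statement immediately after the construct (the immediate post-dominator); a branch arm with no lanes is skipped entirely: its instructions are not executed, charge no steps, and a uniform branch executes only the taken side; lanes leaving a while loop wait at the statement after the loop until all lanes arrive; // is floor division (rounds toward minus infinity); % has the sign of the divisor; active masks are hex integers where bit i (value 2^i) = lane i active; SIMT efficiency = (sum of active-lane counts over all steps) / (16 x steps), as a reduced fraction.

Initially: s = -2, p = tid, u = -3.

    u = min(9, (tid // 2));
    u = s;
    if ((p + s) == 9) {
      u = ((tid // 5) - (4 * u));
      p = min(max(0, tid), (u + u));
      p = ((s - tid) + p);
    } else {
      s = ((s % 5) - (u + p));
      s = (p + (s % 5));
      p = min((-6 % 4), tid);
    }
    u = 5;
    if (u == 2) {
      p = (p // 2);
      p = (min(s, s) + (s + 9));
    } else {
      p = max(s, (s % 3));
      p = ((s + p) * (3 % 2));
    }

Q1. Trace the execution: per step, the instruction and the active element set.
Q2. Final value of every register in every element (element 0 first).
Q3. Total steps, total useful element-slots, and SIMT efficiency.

step 0: u <- min(9, (tid // 2))      0xffff
step 1: u <- s                       0xffff
step 2: eval ((p + s) == 9)          0xffff
step 3: u <- ((tid // 5) - (4 * u))  0x0800
step 4: p <- min(max(0, tid), (u + u)) 0x0800
step 5: p <- ((s - tid) + p)         0x0800
step 6: s <- ((s % 5) - (u + p))     0xf7ff
step 7: s <- (p + (s % 5))           0xf7ff
step 8: p <- min((-6 % 4), tid)      0xf7ff
step 9: u <- 5                       0xffff
step 10: eval (u == 2)                0xffff
step 11: p <- max(s, (s % 3))         0xffff
step 12: p <- ((s + p) * (3 % 2))     0xffff

Answer: 13 steps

s: 0,5,5,5,5,5,10,10,10,10,10,-2,15,15,15,15
p: 0,10,10,10,10,10,20,20,20,20,20,-1,30,30,30,30
u: 5,5,5,5,5,5,5,5,5,5,5,5,5,5,5,5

steps = 13; useful = 160; efficiency = 160/208 = 10/13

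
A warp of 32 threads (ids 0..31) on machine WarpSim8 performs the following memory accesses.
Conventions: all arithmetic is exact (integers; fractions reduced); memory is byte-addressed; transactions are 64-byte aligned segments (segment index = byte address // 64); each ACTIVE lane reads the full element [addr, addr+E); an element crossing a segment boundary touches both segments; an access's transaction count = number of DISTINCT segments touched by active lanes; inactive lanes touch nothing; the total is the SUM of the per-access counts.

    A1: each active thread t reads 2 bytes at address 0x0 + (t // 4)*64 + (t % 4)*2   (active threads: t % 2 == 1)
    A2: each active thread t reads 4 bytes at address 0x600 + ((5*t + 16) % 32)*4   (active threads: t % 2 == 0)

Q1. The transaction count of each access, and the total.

A1: 8 transactions
A2: 2 transactions

Answer: 8,2; total 10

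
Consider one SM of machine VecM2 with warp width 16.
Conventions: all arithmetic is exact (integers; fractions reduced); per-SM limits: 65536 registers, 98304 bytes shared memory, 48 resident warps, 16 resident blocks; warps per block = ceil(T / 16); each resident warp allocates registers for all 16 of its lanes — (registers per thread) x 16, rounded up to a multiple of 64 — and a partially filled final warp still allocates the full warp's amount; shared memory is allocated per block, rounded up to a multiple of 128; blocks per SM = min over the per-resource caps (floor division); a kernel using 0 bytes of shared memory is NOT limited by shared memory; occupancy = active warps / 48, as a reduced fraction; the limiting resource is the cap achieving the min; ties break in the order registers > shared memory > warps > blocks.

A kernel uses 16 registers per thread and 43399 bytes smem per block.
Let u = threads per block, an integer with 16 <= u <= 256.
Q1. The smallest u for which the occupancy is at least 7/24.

Answer: u = 97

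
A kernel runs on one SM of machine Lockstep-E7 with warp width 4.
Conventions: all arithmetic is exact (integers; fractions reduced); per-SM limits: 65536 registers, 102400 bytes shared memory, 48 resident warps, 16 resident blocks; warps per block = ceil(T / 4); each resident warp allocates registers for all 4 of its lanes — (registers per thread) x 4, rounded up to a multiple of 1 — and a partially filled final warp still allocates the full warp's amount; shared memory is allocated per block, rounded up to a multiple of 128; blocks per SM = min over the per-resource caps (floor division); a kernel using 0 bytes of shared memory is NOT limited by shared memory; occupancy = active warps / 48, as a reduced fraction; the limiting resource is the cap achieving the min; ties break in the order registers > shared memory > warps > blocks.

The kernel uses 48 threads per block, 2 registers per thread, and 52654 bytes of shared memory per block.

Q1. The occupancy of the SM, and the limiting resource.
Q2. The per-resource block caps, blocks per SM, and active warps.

Answer: occupancy 1/4, limited by shared memory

registers: 682 blocks
shared memory: 1 block
warps: 4 blocks
blocks: 16 blocks

Answer: 1 block, 12 active warps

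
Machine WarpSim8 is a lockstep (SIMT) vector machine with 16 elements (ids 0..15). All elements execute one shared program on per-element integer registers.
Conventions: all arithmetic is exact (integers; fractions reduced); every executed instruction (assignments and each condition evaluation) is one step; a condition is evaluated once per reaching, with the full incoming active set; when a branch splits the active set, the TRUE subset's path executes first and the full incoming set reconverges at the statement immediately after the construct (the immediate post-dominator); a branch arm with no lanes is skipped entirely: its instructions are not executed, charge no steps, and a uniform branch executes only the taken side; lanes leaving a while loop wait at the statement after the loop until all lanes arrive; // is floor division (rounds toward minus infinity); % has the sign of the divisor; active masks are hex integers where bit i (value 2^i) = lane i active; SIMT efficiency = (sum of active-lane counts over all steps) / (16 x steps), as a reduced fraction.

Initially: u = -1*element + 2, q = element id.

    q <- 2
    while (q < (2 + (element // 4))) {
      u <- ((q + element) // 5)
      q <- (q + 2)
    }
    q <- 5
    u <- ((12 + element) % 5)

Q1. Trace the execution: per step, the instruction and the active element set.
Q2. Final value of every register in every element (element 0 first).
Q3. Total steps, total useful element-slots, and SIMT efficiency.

step 0: q <- 2                       0xffff
step 1: eval (q < (2 + (element // 4))) 0xffff
step 2: u <- ((q + element) // 5)    0xfff0
step 3: q <- (q + 2)                 0xfff0
step 4: eval (q < (2 + (element // 4))) 0xfff0
step 5: u <- ((q + element) // 5)    0xf000
step 6: q <- (q + 2)                 0xf000
step 7: eval (q < (2 + (element // 4))) 0xf000
step 8: q <- 5                       0xffff
step 9: u <- ((12 + element) % 5)    0xffff

Answer: 10 steps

u: 2,3,4,0,1,2,3,4,0,1,2,3,4,0,1,2
q: 5,5,5,5,5,5,5,5,5,5,5,5,5,5,5,5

steps = 10; useful = 112; efficiency = 112/160 = 7/10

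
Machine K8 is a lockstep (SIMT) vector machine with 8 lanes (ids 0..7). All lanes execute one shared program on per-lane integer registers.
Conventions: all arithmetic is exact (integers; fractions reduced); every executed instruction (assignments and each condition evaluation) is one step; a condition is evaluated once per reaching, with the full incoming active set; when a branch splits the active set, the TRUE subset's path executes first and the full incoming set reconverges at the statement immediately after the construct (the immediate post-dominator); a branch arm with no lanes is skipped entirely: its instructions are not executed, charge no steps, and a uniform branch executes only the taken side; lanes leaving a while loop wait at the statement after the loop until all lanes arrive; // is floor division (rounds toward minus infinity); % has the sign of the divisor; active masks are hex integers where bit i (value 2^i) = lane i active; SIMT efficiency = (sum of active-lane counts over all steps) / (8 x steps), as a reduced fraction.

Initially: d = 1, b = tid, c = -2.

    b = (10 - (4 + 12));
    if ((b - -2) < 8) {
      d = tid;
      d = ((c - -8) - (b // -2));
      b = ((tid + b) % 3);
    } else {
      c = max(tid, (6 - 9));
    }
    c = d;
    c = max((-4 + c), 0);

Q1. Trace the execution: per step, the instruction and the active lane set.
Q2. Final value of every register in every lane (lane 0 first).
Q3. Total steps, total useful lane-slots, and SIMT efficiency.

step 0: b <- (10 - (4 + 12))         0xff
step 1: eval ((b - -2) < 8)          0xff
step 2: d <- tid                     0xff
step 3: d <- ((c - -8) - (b // -2))  0xff
step 4: b <- ((tid + b) % 3)         0xff
step 5: c <- d                       0xff
step 6: c <- max((-4 + c), 0)        0xff

Answer: 7 steps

d: 3,3,3,3,3,3,3,3
b: 0,1,2,0,1,2,0,1
c: 0,0,0,0,0,0,0,0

steps = 7; useful = 56; efficiency = 56/56 = 1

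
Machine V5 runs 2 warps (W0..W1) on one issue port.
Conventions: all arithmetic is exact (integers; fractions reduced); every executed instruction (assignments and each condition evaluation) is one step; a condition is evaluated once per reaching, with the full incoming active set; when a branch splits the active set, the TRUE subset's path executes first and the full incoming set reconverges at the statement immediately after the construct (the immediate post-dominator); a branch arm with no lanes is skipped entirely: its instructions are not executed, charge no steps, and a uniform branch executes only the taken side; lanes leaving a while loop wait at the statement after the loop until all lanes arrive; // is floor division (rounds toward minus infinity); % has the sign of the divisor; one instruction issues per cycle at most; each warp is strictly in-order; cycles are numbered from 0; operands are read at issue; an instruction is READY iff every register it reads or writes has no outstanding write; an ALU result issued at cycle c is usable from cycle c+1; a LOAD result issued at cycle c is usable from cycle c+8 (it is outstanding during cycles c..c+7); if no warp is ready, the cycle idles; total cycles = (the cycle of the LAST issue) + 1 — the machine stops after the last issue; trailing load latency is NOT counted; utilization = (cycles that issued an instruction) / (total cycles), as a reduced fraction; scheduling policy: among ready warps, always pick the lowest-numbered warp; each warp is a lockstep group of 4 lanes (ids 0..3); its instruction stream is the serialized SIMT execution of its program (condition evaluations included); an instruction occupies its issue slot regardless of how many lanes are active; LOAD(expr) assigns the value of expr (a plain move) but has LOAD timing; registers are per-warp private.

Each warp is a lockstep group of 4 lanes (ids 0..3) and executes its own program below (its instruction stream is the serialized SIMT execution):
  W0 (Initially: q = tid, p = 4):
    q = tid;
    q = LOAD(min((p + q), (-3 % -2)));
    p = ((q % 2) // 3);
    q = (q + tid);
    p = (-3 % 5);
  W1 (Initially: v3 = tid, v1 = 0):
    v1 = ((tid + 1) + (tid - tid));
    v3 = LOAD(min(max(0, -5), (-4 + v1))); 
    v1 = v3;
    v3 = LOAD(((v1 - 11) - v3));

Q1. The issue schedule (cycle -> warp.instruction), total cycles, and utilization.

cycle 0: W0.I0
cycle 1: W0.I1
cycle 2: W1.I0
cycle 3: W1.I1
cycle 4: idle
cycle 5: idle
cycle 6: idle
cycle 7: idle
cycle 8: idle
cycle 9: W0.I2
cycle 10: W0.I3
cycle 11: W0.I4
cycle 12: W1.I2
cycle 13: W1.I3

Answer: 14 cycles, utilization 9/14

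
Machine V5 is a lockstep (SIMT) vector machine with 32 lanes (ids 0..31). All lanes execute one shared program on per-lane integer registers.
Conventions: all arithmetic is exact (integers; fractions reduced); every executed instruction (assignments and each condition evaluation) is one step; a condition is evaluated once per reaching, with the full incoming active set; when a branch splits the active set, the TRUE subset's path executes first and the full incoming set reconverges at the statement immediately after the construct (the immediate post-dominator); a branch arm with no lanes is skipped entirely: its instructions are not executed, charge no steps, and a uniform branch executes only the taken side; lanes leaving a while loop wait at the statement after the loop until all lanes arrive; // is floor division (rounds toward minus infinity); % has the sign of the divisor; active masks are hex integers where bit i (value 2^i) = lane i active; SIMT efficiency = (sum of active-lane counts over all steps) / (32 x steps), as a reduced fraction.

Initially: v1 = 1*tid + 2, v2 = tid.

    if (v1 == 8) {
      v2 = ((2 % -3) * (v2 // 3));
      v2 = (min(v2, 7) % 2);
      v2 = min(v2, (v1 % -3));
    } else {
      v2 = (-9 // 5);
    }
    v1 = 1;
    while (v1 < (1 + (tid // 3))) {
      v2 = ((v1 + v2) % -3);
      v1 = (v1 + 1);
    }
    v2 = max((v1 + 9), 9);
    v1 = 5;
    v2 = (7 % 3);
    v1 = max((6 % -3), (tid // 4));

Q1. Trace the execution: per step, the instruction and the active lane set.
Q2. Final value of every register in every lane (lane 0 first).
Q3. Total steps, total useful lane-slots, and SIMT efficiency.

step 0: eval (v1 == 8)               0xffffffff
step 1: v2 <- ((2 % -3) * (v2 // 3)) 0x00000040
step 2: v2 <- (min(v2, 7) % 2)       0x00000040
step 3: v2 <- min(v2, (v1 % -3))     0x00000040
step 4: v2 <- (-9 // 5)              0xffffffbf
step 5: v1 <- 1                      0xffffffff
step 6: eval (v1 < (1 + (tid // 3))) 0xffffffff
step 7: v2 <- ((v1 + v2) % -3)       0xfffffff8
step 8: v1 <- (v1 + 1)               0xfffffff8
step 9: eval (v1 < (1 + (tid // 3))) 0xfffffff8
step 10: v2 <- ((v1 + v2) % -3)       0xffffffc0
step 11: v1 <- (v1 + 1)               0xffffffc0
step 12: eval (v1 < (1 + (tid // 3))) 0xffffffc0
step 13: v2 <- ((v1 + v2) % -3)       0xfffffe00
step 14: v1 <- (v1 + 1)               0xfffffe00
step 15: eval (v1 < (1 + (tid // 3))) 0xfffffe00
step 16: v2 <- ((v1 + v2) % -3)       0xfffff000
step 17: v1 <- (v1 + 1)               0xfffff000
step 18: eval (v1 < (1 + (tid // 3))) 0xfffff000
step 19: v2 <- ((v1 + v2) % -3)       0xffff8000
step 20: v1 <- (v1 + 1)               0xffff8000
step 21: eval (v1 < (1 + (tid // 3))) 0xffff8000
step 22: v2 <- ((v1 + v2) % -3)       0xfffc0000
step 23: v1 <- (v1 + 1)               0xfffc0000
step 24: eval (v1 < (1 + (tid // 3))) 0xfffc0000
step 25: v2 <- ((v1 + v2) % -3)       0xffe00000
step 26: v1 <- (v1 + 1)               0xffe00000
step 27: eval (v1 < (1 + (tid // 3))) 0xffe00000
step 28: v2 <- ((v1 + v2) % -3)       0xff000000
step 29: v1 <- (v1 + 1)               0xff000000
step 30: eval (v1 < (1 + (tid // 3))) 0xff000000
step 31: v2 <- ((v1 + v2) % -3)       0xf8000000
step 32: v1 <- (v1 + 1)               0xf8000000
step 33: eval (v1 < (1 + (tid // 3))) 0xf8000000
step 34: v2 <- ((v1 + v2) % -3)       0xc0000000
step 35: v1 <- (v1 + 1)               0xc0000000
step 36: eval (v1 < (1 + (tid // 3))) 0xc0000000
step 37: v2 <- max((v1 + 9), 9)       0xffffffff
step 38: v1 <- 5                      0xffffffff
step 39: v2 <- (7 % 3)                0xffffffff
step 40: v1 <- max((6 % -3), (tid // 4)) 0xffffffff

Answer: 41 steps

v1: 0,0,0,0,1,1,1,1,2,2,2,2,3,3,3,3,4,4,4,4,5,5,5,5,6,6,6,6,7,7,7,7
v2: 1,1,1,1,1,1,1,1,1,1,1,1,1,1,1,1,1,1,1,1,1,1,1,1,1,1,1,1,1,1,1,1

steps = 41; useful = 723; efficiency = 723/1312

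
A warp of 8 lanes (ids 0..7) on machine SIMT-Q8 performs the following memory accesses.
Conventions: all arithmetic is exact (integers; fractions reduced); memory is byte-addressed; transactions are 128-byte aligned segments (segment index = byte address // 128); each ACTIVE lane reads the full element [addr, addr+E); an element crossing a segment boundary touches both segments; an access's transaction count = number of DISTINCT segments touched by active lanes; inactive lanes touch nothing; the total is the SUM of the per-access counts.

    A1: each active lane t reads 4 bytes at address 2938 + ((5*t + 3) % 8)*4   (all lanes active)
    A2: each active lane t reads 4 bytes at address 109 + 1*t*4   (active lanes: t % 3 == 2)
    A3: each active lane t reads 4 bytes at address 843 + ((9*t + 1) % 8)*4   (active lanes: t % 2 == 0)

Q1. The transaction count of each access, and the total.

A1: 2 transactions
A2: 2 transactions
A3: 1 transaction

Answer: 2,2,1; total 5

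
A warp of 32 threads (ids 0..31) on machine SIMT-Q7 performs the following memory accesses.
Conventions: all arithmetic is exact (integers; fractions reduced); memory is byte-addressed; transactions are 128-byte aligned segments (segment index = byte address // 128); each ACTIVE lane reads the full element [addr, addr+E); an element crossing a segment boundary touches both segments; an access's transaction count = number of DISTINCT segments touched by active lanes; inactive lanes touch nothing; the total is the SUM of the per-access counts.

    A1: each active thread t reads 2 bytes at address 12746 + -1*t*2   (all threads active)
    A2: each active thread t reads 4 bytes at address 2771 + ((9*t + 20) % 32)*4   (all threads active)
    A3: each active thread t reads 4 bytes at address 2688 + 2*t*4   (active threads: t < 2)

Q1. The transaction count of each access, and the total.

A1: 1 transaction
A2: 2 transactions
A3: 1 transaction

Answer: 1,2,1; total 4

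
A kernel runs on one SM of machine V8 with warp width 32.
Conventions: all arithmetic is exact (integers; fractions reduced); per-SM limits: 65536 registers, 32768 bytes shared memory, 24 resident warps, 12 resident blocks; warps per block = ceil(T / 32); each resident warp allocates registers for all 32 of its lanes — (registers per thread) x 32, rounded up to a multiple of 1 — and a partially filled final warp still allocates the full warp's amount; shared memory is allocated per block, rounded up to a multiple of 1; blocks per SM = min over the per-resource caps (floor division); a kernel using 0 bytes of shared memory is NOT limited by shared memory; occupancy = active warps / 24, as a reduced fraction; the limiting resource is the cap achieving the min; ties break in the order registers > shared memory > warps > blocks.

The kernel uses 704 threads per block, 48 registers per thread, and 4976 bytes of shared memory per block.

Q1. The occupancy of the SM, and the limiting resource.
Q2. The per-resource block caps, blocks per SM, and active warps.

Answer: occupancy 11/12, limited by registers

registers: 1 block
shared memory: 6 blocks
warps: 1 block
blocks: 12 blocks

Answer: 1 block, 22 active warps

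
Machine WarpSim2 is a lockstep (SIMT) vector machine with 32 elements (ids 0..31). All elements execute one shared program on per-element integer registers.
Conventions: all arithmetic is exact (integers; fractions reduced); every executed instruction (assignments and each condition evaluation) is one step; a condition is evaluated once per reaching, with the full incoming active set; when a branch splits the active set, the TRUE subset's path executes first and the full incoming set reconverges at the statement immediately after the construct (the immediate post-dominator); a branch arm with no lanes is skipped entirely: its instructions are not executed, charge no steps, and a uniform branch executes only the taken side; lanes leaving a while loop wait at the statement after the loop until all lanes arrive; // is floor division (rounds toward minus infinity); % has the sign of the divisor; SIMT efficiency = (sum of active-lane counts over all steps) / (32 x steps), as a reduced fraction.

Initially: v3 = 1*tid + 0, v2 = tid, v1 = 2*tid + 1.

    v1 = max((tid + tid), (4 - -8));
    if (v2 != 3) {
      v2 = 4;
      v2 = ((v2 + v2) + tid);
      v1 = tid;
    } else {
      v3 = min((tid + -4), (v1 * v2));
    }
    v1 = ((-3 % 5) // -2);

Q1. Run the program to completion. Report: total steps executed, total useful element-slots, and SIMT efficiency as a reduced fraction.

Answer: 7 steps, 190 useful, 95/112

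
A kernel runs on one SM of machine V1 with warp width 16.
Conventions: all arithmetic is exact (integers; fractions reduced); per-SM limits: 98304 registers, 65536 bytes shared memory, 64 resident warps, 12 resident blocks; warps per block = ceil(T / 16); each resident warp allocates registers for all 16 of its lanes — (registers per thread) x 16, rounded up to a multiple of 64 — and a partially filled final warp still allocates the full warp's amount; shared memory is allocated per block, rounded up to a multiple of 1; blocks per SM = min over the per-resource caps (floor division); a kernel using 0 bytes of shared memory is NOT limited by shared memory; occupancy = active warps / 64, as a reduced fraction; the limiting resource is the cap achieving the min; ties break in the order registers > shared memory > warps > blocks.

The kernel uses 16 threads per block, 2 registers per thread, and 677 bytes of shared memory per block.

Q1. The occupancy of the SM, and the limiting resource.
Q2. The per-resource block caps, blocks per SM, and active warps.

Answer: occupancy 3/16, limited by blocks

registers: 1536 blocks
shared memory: 96 blocks
warps: 64 blocks
blocks: 12 blocks

Answer: 12 blocks, 12 active warps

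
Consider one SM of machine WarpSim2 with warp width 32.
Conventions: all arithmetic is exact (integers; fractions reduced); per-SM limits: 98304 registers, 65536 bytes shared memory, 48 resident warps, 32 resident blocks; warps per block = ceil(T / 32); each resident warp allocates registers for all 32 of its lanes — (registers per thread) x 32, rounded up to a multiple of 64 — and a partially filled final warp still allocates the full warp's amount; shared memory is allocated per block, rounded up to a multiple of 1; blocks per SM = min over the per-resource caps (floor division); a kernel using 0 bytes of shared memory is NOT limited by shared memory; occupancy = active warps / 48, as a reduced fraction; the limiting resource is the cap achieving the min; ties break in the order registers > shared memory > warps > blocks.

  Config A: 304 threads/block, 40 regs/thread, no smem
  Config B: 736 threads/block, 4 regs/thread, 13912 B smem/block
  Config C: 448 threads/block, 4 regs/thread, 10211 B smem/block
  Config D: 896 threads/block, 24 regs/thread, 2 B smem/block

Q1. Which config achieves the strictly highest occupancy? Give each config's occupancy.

occupancies: A 5/6, B 23/24, C 7/8, D 7/12

Answer: B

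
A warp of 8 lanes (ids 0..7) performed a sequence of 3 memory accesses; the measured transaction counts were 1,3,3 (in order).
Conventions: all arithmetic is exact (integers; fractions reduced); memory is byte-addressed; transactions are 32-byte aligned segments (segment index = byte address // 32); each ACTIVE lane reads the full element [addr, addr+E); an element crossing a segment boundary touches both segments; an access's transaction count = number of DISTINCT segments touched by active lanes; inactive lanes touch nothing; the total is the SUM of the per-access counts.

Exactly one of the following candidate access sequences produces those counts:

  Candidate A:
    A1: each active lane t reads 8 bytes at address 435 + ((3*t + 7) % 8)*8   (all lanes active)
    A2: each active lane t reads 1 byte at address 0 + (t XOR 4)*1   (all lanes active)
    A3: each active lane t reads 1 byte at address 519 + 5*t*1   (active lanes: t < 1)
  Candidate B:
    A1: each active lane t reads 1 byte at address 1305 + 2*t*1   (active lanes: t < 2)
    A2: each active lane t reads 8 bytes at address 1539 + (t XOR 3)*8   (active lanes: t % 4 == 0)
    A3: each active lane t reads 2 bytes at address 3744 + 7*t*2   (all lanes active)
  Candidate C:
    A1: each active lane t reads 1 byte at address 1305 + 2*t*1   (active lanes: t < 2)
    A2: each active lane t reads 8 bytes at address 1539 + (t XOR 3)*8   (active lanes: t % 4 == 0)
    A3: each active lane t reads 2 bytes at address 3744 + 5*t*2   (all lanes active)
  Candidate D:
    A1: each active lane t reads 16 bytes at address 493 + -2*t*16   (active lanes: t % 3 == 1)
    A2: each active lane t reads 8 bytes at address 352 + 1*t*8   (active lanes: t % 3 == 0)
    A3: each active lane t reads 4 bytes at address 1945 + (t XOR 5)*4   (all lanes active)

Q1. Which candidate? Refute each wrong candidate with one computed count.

A: A1 gives 3 transactions, not 1
B: A3 gives 4 transactions, not 3
D: A1 gives 3 transactions, not 1
C: all counts match (1,3,3)

Answer: C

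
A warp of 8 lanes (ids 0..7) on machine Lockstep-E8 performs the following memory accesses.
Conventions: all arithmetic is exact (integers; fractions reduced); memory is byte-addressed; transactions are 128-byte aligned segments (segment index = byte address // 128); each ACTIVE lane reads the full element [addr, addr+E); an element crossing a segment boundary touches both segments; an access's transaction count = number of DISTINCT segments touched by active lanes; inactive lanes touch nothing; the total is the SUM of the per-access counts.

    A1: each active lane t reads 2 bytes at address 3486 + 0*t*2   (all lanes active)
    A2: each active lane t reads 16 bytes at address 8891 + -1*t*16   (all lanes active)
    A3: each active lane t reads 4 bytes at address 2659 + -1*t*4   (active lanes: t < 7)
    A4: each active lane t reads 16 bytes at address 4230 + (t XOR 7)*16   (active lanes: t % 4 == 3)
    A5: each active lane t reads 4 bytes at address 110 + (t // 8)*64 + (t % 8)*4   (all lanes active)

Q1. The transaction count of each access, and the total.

A1: 1 transaction
A2: 2 transactions
A3: 1 transaction
A4: 1 transaction
A5: 2 transactions

Answer: 1,2,1,1,2; total 7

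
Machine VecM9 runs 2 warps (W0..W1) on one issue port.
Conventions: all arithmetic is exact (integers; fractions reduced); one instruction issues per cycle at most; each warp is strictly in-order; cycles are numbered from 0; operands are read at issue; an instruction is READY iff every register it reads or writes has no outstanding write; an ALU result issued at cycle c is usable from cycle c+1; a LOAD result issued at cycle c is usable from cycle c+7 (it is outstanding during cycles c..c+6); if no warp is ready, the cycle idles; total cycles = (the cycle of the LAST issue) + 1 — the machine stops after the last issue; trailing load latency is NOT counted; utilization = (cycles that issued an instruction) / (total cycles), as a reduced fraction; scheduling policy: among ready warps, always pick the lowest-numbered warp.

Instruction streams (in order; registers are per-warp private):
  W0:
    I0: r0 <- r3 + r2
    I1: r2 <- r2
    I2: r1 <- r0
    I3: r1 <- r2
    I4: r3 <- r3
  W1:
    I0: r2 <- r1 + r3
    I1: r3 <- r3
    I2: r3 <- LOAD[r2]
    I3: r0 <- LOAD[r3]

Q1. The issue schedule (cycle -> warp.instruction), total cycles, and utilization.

cycle 0: W0.I0
cycle 1: W0.I1
cycle 2: W0.I2
cycle 3: W0.I3
cycle 4: W0.I4
cycle 5: W1.I0
cycle 6: W1.I1
cycle 7: W1.I2
cycle 8: idle
cycle 9: idle
cycle 10: idle
cycle 11: idle
cycle 12: idle
cycle 13: idle
cycle 14: W1.I3

Answer: 15 cycles, utilization 3/5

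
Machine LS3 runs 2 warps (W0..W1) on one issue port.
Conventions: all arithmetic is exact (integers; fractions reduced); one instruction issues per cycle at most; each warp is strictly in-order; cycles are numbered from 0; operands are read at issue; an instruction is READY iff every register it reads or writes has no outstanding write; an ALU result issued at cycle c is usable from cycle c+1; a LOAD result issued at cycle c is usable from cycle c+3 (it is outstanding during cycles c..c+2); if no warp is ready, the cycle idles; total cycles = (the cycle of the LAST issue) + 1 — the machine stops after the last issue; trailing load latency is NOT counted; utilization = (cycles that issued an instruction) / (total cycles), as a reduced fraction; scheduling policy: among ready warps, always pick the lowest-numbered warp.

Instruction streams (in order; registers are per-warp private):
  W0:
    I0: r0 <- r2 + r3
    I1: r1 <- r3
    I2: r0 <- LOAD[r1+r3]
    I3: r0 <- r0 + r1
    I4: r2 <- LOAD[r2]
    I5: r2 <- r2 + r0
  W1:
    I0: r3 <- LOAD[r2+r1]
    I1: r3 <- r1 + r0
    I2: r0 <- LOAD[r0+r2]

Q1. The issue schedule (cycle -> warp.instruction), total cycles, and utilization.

cycle 0: W0.I0
cycle 1: W0.I1
cycle 2: W0.I2
cycle 3: W1.I0
cycle 4: idle
cycle 5: W0.I3
cycle 6: W0.I4
cycle 7: W1.I1
cycle 8: W1.I2
cycle 9: W0.I5

Answer: 10 cycles, utilization 9/10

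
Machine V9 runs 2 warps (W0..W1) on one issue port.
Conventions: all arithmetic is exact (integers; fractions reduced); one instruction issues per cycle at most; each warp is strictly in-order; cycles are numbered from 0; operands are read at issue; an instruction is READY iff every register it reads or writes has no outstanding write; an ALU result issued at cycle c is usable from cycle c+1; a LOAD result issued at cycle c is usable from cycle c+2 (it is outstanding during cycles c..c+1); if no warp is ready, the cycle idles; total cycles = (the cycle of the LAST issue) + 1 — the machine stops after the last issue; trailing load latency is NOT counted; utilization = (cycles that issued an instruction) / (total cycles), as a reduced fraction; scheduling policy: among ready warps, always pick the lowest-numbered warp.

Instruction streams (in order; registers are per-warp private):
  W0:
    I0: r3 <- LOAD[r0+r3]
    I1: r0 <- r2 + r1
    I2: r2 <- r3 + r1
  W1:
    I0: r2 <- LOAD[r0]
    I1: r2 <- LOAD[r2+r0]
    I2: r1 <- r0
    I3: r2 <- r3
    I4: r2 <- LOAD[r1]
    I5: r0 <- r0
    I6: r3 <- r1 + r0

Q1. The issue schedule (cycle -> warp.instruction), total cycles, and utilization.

cycle 0: W0.I0
cycle 1: W0.I1
cycle 2: W0.I2
cycle 3: W1.I0
cycle 4: idle
cycle 5: W1.I1
cycle 6: W1.I2
cycle 7: W1.I3
cycle 8: W1.I4
cycle 9: W1.I5
cycle 10: W1.I6

Answer: 11 cycles, utilization 10/11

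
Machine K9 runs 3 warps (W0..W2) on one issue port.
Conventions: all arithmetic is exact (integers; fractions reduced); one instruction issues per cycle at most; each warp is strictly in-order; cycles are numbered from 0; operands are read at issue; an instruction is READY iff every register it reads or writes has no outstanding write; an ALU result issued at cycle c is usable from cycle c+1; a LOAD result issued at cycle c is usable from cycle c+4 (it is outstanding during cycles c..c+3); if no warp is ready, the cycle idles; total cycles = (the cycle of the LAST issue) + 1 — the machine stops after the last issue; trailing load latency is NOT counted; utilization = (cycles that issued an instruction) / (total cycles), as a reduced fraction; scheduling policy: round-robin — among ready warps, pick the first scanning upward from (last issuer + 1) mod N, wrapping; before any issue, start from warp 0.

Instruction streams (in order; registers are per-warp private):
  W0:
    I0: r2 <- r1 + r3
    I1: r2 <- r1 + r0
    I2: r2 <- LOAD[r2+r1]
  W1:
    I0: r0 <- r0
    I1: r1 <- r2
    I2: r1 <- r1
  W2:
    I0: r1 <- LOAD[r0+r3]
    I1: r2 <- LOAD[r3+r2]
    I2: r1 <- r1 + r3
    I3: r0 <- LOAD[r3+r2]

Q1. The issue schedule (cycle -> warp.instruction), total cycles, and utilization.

cycle 0: W0.I0
cycle 1: W1.I0
cycle 2: W2.I0
cycle 3: W0.I1
cycle 4: W1.I1
cycle 5: W2.I1
cycle 6: W0.I2
cycle 7: W1.I2
cycle 8: W2.I2
cycle 9: W2.I3

Answer: 10 cycles, utilization 1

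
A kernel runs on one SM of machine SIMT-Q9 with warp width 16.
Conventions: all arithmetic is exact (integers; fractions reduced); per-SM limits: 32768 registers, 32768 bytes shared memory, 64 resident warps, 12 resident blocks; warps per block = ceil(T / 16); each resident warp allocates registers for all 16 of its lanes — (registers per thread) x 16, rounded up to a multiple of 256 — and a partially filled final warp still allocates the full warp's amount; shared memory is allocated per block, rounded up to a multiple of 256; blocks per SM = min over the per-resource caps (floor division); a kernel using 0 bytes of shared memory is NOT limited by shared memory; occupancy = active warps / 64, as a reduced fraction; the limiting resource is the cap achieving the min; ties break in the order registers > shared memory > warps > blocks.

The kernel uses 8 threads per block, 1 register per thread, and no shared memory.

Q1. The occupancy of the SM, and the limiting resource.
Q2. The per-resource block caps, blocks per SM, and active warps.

Answer: occupancy 3/16, limited by blocks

registers: 128 blocks
shared memory: no limit (kernel uses none)
warps: 64 blocks
blocks: 12 blocks

Answer: 12 blocks, 12 active warps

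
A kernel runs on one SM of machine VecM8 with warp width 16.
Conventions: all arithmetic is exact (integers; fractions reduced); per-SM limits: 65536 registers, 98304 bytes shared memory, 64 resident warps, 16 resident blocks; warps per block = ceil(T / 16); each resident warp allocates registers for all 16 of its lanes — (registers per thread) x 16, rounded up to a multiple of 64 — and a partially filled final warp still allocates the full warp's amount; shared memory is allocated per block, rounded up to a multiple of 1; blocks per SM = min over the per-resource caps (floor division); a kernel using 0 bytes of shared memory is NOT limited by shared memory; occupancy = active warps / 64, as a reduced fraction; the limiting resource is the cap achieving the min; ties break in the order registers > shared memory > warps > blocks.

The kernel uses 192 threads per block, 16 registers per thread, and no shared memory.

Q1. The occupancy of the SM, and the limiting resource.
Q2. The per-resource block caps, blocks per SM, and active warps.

Answer: occupancy 15/16, limited by warps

registers: 21 blocks
shared memory: no limit (kernel uses none)
warps: 5 blocks
blocks: 16 blocks

Answer: 5 blocks, 60 active warps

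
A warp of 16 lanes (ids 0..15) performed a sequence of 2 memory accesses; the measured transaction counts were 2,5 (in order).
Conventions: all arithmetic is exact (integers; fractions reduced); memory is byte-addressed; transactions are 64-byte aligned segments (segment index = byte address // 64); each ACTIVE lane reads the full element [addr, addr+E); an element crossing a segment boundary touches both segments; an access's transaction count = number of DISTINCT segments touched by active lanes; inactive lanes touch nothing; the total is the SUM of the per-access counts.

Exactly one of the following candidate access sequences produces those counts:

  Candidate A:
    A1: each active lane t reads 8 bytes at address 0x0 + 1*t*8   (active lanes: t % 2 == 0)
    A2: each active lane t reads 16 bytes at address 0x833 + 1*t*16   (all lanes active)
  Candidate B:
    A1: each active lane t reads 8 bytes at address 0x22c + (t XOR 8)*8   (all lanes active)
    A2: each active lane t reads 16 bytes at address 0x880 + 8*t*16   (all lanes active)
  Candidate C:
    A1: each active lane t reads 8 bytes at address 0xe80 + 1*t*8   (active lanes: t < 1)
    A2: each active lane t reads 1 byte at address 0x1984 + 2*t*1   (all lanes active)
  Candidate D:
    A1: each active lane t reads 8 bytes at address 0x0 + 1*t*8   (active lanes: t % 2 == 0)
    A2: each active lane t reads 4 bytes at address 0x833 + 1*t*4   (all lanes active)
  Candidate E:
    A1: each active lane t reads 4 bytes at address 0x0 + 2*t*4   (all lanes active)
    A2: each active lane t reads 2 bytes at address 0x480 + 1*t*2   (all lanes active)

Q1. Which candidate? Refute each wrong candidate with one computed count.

B: A1 gives 3 transactions, not 2
C: A1 gives 1 transaction, not 2
D: A2 gives 2 transactions, not 5
E: A2 gives 1 transaction, not 5
A: all counts match (2,5)

Answer: A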